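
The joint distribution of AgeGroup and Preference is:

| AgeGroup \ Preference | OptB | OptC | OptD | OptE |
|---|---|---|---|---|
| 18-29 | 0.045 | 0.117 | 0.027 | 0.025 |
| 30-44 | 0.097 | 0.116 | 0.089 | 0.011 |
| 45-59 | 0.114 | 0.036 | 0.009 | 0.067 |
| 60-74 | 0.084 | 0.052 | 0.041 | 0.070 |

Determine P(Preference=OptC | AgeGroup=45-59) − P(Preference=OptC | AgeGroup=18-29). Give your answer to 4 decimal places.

P(AgeGroup=45-59) = 0.114 + 0.036 + 0.009 + 0.067 = 0.226; P(Preference=OptC | AgeGroup=45-59) = 0.036/0.226 = 0.15929.
P(AgeGroup=18-29) = 0.045 + 0.117 + 0.027 + 0.025 = 0.214; P(Preference=OptC | AgeGroup=18-29) = 0.117/0.214 = 0.54673.
Difference = -0.3874.

-0.3874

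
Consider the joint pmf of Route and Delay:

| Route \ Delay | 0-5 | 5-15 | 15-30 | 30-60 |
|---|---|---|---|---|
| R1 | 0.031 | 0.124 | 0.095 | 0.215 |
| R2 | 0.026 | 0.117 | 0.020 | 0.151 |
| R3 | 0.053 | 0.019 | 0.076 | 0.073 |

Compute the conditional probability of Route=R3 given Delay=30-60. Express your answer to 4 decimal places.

P(Delay=30-60) = 0.215 + 0.151 + 0.073 = 0.439.
P(Route=R3 | Delay=30-60) = 0.073/0.439 = 0.1663.

0.1663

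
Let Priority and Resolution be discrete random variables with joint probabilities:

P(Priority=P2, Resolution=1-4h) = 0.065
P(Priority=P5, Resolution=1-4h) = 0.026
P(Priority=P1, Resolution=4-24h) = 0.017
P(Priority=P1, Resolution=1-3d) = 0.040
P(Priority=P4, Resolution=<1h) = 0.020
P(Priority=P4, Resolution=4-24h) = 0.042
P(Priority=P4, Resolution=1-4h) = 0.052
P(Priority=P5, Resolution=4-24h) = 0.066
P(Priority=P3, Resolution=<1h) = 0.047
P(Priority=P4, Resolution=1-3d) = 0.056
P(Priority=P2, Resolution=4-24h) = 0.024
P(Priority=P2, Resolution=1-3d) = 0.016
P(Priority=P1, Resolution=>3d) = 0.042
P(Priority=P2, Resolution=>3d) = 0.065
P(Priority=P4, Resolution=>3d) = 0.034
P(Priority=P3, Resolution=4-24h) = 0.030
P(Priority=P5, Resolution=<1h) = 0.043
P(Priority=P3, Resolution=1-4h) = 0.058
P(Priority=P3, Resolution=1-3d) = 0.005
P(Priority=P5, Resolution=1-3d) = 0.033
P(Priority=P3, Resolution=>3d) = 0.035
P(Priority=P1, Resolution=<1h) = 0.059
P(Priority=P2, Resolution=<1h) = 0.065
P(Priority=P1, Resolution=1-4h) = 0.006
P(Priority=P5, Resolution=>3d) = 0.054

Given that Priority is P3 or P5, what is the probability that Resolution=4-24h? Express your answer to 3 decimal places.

P(Priority=P3) = 0.047 + 0.058 + 0.030 + 0.005 + 0.035 = 0.175.
P(Priority=P5) = 0.043 + 0.026 + 0.066 + 0.033 + 0.054 = 0.222.
P(Priority ∈ {P3, P5}) = 0.175 + 0.222 = 0.397; P(Resolution=4-24h, Priority ∈ {P3, P5}) = 0.030 + 0.066 = 0.096.
P(Resolution=4-24h | Priority ∈ {P3, P5}) = 0.096/0.397 = 0.242.

0.242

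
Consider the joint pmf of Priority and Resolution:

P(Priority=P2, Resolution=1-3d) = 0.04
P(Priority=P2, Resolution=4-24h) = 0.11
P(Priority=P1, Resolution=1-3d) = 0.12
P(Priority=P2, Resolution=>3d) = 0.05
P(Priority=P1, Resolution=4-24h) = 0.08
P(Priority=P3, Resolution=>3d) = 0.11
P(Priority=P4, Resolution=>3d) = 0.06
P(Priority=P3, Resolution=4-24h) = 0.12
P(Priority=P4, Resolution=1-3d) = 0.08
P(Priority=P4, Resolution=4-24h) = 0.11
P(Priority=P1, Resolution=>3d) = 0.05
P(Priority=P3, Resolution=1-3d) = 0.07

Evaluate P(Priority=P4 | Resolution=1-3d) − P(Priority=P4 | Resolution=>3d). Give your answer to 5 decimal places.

0.03584

P(Resolution=1-3d) = 0.12 + 0.04 + 0.07 + 0.08 = 0.31; P(Priority=P4 | Resolution=1-3d) = 0.08/0.31 = 0.258065.
P(Resolution=>3d) = 0.05 + 0.05 + 0.11 + 0.06 = 0.27; P(Priority=P4 | Resolution=>3d) = 0.06/0.27 = 0.222222.
Difference = 0.03584.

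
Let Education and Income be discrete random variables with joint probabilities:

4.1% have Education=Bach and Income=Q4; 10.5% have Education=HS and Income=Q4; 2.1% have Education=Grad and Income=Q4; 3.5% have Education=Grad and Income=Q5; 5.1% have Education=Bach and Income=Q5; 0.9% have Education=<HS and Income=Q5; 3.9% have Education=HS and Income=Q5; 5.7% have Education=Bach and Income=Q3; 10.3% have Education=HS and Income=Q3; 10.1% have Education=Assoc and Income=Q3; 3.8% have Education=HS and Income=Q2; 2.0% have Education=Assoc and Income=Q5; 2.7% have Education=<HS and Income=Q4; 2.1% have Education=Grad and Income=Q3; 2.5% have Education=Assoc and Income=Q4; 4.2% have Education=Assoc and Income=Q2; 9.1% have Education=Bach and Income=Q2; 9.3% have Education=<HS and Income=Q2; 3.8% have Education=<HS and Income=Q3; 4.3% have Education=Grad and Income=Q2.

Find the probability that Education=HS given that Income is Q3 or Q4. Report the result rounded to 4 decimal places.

P(Income=Q3) = 0.038 + 0.103 + 0.101 + 0.057 + 0.021 = 0.320.
P(Income=Q4) = 0.027 + 0.105 + 0.025 + 0.041 + 0.021 = 0.219.
P(Income ∈ {Q3, Q4}) = 0.320 + 0.219 = 0.539; P(Education=HS, Income ∈ {Q3, Q4}) = 0.103 + 0.105 = 0.208.
P(Education=HS | Income ∈ {Q3, Q4}) = 0.208/0.539 = 0.3859.

0.3859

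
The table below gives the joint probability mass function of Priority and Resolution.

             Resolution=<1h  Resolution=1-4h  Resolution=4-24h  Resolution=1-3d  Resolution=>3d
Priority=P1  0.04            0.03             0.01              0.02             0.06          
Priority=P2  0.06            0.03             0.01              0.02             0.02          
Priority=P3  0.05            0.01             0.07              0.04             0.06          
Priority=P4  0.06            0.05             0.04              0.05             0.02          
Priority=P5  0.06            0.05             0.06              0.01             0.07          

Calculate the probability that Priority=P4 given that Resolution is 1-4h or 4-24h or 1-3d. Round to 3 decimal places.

P(Resolution=1-4h) = 0.03 + 0.03 + 0.01 + 0.05 + 0.05 = 0.17.
P(Resolution=4-24h) = 0.01 + 0.01 + 0.07 + 0.04 + 0.06 = 0.19.
P(Resolution=1-3d) = 0.02 + 0.02 + 0.04 + 0.05 + 0.01 = 0.14.
P(Resolution ∈ {1-4h, 4-24h, 1-3d}) = 0.17 + 0.19 + 0.14 = 0.50; P(Priority=P4, Resolution ∈ {1-4h, 4-24h, 1-3d}) = 0.05 + 0.04 + 0.05 = 0.14.
P(Priority=P4 | Resolution ∈ {1-4h, 4-24h, 1-3d}) = 0.14/0.50 = 0.280.

0.280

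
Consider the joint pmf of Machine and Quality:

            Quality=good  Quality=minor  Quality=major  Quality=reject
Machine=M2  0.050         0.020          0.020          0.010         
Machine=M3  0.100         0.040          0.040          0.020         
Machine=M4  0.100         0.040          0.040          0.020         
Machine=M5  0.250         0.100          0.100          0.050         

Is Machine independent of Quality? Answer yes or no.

Every cell satisfies P(Machine,Quality) = P(Machine)·P(Quality). For instance P(Machine=M5) = 0.500, P(Quality=reject) = 0.100, and 0.500×0.100 = 0.050 matches the joint entry. So Machine and Quality are independent.

yes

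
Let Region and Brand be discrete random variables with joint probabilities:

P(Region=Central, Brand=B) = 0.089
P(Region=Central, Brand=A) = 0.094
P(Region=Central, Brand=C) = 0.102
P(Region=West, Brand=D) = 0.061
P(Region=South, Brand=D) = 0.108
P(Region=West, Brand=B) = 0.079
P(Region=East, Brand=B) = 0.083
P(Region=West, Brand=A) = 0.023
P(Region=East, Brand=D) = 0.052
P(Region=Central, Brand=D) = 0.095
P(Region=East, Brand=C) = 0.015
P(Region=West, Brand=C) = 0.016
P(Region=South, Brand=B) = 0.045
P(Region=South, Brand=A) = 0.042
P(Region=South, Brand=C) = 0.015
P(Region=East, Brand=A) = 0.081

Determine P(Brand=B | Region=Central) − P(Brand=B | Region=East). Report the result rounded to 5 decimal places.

-0.12510

P(Region=Central) = 0.094 + 0.089 + 0.102 + 0.095 = 0.380; P(Brand=B | Region=Central) = 0.089/0.380 = 0.234211.
P(Region=East) = 0.081 + 0.083 + 0.015 + 0.052 = 0.231; P(Brand=B | Region=East) = 0.083/0.231 = 0.359307.
Difference = -0.12510.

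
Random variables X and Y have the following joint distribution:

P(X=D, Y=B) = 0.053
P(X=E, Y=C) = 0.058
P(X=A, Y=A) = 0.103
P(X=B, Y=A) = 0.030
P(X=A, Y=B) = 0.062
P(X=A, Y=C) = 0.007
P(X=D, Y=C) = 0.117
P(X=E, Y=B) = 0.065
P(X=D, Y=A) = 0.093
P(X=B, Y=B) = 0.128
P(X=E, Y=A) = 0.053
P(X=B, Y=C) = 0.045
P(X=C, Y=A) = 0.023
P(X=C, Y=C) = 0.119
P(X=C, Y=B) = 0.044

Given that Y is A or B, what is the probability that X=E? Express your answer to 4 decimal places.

P(Y=A) = 0.103 + 0.030 + 0.023 + 0.093 + 0.053 = 0.302.
P(Y=B) = 0.062 + 0.128 + 0.044 + 0.053 + 0.065 = 0.352.
P(Y ∈ {A, B}) = 0.302 + 0.352 = 0.654; P(X=E, Y ∈ {A, B}) = 0.053 + 0.065 = 0.118.
P(X=E | Y ∈ {A, B}) = 0.118/0.654 = 0.1804.

0.1804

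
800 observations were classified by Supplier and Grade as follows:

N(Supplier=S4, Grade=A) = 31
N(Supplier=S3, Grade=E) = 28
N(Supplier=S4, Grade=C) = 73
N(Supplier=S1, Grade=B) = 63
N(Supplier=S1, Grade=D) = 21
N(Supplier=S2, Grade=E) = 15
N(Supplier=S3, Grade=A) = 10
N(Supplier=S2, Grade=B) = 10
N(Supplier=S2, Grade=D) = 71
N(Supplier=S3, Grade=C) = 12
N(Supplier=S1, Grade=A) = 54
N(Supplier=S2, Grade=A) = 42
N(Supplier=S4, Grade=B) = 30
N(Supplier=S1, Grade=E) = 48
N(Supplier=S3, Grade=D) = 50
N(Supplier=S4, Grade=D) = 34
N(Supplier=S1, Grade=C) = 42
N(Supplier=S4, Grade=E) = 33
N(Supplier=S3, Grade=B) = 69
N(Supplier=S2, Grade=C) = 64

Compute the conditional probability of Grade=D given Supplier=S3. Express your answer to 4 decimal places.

0.2959

Total with Supplier=S3: 10 + 69 + 12 + 50 + 28 = 169.
P(Grade=D | Supplier=S3) = 50/169 = 0.2959.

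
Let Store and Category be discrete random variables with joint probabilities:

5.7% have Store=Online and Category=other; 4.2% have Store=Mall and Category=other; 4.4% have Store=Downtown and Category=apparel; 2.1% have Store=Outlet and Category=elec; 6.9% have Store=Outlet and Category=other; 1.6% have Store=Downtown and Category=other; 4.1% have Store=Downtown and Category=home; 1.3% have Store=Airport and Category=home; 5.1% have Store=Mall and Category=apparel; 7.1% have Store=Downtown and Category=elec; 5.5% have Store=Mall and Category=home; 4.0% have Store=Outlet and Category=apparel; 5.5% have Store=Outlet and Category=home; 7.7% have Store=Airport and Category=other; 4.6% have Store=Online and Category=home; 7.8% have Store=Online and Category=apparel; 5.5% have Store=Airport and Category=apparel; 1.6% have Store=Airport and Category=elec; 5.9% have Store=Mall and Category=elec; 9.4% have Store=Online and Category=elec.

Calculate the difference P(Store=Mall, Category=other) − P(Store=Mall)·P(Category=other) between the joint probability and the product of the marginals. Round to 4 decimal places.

P(Store=Mall) = 0.051 + 0.059 + 0.055 + 0.042 = 0.207.
P(Category=other) = 0.016 + 0.042 + 0.077 + 0.069 + 0.057 = 0.261.
P(Store=Mall, Category=other) − P(Store=Mall)P(Category=other) = 0.042 − 0.207×0.261 = -0.0120.

-0.0120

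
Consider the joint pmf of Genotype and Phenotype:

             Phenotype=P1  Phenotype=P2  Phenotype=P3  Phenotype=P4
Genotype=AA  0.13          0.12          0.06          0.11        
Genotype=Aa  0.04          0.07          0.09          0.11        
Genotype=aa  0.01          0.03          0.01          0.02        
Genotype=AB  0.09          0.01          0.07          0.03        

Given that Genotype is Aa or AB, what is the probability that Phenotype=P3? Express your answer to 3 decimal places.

P(Genotype=Aa) = 0.04 + 0.07 + 0.09 + 0.11 = 0.31.
P(Genotype=AB) = 0.09 + 0.01 + 0.07 + 0.03 = 0.20.
P(Genotype ∈ {Aa, AB}) = 0.31 + 0.20 = 0.51; P(Phenotype=P3, Genotype ∈ {Aa, AB}) = 0.09 + 0.07 = 0.16.
P(Phenotype=P3 | Genotype ∈ {Aa, AB}) = 0.16/0.51 = 0.314.

0.314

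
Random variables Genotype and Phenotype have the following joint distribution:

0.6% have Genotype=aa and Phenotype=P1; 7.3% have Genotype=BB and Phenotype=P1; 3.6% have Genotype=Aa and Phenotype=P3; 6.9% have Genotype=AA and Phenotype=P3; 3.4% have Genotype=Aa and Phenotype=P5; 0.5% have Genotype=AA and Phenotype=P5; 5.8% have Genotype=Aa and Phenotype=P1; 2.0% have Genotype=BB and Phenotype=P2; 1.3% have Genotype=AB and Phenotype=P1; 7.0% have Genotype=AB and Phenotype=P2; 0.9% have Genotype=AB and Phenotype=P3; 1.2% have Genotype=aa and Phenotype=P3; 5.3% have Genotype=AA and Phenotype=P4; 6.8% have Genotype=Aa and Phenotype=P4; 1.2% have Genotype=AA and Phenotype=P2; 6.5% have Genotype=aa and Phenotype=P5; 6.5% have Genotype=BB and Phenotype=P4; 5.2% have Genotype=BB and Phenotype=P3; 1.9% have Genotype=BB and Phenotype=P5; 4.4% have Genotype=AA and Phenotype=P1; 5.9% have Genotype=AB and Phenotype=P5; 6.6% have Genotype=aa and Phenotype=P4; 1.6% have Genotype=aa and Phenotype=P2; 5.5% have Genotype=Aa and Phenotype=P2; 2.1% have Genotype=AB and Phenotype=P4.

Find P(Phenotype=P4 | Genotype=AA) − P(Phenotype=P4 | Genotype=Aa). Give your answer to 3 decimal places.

P(Genotype=AA) = 0.044 + 0.012 + 0.069 + 0.053 + 0.005 = 0.183; P(Phenotype=P4 | Genotype=AA) = 0.053/0.183 = 0.2896.
P(Genotype=Aa) = 0.058 + 0.055 + 0.036 + 0.068 + 0.034 = 0.251; P(Phenotype=P4 | Genotype=Aa) = 0.068/0.251 = 0.2709.
Difference = 0.019.

0.019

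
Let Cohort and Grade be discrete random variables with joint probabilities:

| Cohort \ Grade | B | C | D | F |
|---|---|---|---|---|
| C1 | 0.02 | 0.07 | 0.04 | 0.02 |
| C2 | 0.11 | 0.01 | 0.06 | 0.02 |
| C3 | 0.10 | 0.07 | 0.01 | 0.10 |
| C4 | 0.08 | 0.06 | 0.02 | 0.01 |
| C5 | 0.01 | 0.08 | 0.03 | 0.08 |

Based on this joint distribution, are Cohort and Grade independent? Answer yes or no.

no

P(Cohort=C5) = 0.20 and P(Grade=B) = 0.32, so their product is 0.0640, but P(Cohort=C5, Grade=B) = 0.01. Since these differ, Cohort and Grade are not independent.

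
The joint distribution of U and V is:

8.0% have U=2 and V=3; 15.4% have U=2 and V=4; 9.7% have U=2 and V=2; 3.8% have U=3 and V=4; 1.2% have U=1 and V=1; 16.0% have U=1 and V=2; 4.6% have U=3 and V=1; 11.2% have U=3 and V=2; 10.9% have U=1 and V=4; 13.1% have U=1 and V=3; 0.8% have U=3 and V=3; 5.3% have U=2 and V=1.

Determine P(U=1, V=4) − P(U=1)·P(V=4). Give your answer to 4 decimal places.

P(U=1) = 0.012 + 0.160 + 0.131 + 0.109 = 0.412.
P(V=4) = 0.109 + 0.154 + 0.038 = 0.301.
P(U=1, V=4) − P(U=1)P(V=4) = 0.109 − 0.412×0.301 = -0.0150.

-0.0150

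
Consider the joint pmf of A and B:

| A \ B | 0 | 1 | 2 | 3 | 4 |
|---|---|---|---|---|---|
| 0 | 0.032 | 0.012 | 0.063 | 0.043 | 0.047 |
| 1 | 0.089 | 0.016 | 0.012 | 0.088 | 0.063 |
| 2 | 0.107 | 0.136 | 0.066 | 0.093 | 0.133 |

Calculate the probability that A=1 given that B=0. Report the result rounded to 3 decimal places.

P(B=0) = 0.032 + 0.089 + 0.107 = 0.228.
P(A=1 | B=0) = 0.089/0.228 = 0.390.

0.390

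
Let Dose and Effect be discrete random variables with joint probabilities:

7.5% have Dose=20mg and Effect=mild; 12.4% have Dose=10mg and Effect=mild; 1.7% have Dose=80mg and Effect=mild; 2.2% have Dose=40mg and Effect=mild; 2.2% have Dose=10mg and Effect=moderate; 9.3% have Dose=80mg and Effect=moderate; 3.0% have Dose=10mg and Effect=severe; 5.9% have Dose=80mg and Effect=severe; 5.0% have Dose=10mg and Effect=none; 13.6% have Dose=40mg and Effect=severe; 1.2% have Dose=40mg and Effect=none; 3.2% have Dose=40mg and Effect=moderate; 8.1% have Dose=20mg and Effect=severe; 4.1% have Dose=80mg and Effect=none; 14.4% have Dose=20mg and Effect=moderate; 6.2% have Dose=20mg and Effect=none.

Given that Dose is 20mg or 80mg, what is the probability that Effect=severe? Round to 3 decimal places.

P(Dose=20mg) = 0.062 + 0.075 + 0.144 + 0.081 = 0.362.
P(Dose=80mg) = 0.041 + 0.017 + 0.093 + 0.059 = 0.210.
P(Dose ∈ {20mg, 80mg}) = 0.362 + 0.210 = 0.572; P(Effect=severe, Dose ∈ {20mg, 80mg}) = 0.081 + 0.059 = 0.140.
P(Effect=severe | Dose ∈ {20mg, 80mg}) = 0.140/0.572 = 0.245.

0.245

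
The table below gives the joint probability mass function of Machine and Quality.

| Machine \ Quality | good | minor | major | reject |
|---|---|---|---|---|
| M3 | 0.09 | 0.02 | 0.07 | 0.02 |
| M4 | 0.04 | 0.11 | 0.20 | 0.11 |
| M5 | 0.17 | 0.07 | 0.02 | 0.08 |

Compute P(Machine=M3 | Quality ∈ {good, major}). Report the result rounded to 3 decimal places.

0.271

P(Quality=good) = 0.09 + 0.04 + 0.17 = 0.30.
P(Quality=major) = 0.07 + 0.20 + 0.02 = 0.29.
P(Quality ∈ {good, major}) = 0.30 + 0.29 = 0.59; P(Machine=M3, Quality ∈ {good, major}) = 0.09 + 0.07 = 0.16.
P(Machine=M3 | Quality ∈ {good, major}) = 0.16/0.59 = 0.271.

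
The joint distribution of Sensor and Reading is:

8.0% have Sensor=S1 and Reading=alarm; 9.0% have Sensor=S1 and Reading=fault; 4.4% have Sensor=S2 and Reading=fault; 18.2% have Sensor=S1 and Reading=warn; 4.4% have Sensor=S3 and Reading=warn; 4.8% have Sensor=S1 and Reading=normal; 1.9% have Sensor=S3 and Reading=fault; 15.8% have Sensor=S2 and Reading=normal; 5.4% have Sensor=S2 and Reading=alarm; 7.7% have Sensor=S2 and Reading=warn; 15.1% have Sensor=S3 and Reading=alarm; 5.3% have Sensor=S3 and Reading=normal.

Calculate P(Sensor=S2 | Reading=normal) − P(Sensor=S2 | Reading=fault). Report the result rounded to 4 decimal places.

0.3225

P(Reading=normal) = 0.048 + 0.158 + 0.053 = 0.259; P(Sensor=S2 | Reading=normal) = 0.158/0.259 = 0.61004.
P(Reading=fault) = 0.090 + 0.044 + 0.019 = 0.153; P(Sensor=S2 | Reading=fault) = 0.044/0.153 = 0.28758.
Difference = 0.3225.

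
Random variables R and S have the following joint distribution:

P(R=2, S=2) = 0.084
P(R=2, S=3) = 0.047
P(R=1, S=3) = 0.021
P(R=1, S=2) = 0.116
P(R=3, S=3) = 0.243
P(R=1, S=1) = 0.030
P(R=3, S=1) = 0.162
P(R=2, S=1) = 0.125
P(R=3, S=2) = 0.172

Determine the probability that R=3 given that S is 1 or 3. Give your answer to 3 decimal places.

P(S=1) = 0.030 + 0.125 + 0.162 = 0.317.
P(S=3) = 0.021 + 0.047 + 0.243 = 0.311.
P(S ∈ {1, 3}) = 0.317 + 0.311 = 0.628; P(R=3, S ∈ {1, 3}) = 0.162 + 0.243 = 0.405.
P(R=3 | S ∈ {1, 3}) = 0.405/0.628 = 0.645.

0.645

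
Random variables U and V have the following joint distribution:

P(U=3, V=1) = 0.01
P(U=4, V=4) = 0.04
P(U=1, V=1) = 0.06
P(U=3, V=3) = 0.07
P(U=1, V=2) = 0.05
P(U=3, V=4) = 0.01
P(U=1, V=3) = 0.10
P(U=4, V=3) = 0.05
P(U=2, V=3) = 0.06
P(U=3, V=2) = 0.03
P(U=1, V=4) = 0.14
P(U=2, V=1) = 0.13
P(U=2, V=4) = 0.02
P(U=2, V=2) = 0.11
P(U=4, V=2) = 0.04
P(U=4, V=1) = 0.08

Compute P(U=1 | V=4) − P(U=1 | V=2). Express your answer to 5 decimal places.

P(V=4) = 0.14 + 0.02 + 0.01 + 0.04 = 0.21; P(U=1 | V=4) = 0.14/0.21 = 0.666667.
P(V=2) = 0.05 + 0.11 + 0.03 + 0.04 = 0.23; P(U=1 | V=2) = 0.05/0.23 = 0.217391.
Difference = 0.44928.

0.44928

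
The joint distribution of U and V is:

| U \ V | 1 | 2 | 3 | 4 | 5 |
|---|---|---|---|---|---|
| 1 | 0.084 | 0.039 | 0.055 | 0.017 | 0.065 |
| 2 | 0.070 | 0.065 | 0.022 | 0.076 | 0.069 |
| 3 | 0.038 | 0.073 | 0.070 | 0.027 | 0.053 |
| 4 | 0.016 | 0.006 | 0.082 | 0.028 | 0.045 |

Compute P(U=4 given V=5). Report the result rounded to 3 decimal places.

0.194

P(V=5) = 0.065 + 0.069 + 0.053 + 0.045 = 0.232.
P(U=4 | V=5) = 0.045/0.232 = 0.194.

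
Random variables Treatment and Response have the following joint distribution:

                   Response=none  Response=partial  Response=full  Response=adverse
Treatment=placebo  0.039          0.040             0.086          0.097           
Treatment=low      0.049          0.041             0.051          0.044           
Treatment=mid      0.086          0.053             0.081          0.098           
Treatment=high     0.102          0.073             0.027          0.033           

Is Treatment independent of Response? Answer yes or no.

P(Treatment=high) = 0.235 and P(Response=none) = 0.276, so their product is 0.06486, but P(Treatment=high, Response=none) = 0.102. Since these differ, Treatment and Response are not independent.

no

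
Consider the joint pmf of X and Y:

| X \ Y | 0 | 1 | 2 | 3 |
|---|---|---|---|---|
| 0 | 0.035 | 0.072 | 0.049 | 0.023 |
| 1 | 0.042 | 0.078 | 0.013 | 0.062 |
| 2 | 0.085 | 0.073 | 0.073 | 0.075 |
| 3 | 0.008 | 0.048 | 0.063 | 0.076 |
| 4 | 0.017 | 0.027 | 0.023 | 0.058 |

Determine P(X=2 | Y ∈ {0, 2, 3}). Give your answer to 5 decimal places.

0.33191

P(Y=0) = 0.035 + 0.042 + 0.085 + 0.008 + 0.017 = 0.187.
P(Y=2) = 0.049 + 0.013 + 0.073 + 0.063 + 0.023 = 0.221.
P(Y=3) = 0.023 + 0.062 + 0.075 + 0.076 + 0.058 = 0.294.
P(Y ∈ {0, 2, 3}) = 0.187 + 0.221 + 0.294 = 0.702; P(X=2, Y ∈ {0, 2, 3}) = 0.085 + 0.073 + 0.075 = 0.233.
P(X=2 | Y ∈ {0, 2, 3}) = 0.233/0.702 = 0.33191.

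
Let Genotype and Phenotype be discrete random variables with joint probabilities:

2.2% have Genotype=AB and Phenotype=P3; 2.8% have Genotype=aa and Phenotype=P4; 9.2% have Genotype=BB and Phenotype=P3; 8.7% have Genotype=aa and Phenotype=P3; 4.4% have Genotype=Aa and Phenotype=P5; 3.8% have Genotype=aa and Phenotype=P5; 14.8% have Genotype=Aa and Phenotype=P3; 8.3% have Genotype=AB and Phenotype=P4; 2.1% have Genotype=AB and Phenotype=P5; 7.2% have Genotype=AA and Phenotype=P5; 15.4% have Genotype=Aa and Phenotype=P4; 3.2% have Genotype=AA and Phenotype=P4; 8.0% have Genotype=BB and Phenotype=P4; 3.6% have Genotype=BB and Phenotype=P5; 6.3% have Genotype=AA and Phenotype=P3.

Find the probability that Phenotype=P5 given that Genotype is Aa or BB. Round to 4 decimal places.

P(Genotype=Aa) = 0.148 + 0.154 + 0.044 = 0.346.
P(Genotype=BB) = 0.092 + 0.080 + 0.036 = 0.208.
P(Genotype ∈ {Aa, BB}) = 0.346 + 0.208 = 0.554; P(Phenotype=P5, Genotype ∈ {Aa, BB}) = 0.044 + 0.036 = 0.080.
P(Phenotype=P5 | Genotype ∈ {Aa, BB}) = 0.080/0.554 = 0.1444.

0.1444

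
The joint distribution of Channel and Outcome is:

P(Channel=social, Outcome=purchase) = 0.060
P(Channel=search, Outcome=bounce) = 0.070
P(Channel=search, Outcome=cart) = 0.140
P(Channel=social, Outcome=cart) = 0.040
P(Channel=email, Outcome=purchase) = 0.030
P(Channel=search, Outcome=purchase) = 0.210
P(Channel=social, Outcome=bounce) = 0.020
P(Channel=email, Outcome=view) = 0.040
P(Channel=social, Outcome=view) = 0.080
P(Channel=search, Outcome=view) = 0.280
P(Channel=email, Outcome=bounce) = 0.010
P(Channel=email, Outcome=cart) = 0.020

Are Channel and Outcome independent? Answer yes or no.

yes

Every cell satisfies P(Channel,Outcome) = P(Channel)·P(Outcome). For instance P(Channel=email) = 0.100, P(Outcome=bounce) = 0.100, and 0.100×0.100 = 0.010 matches the joint entry. So Channel and Outcome are independent.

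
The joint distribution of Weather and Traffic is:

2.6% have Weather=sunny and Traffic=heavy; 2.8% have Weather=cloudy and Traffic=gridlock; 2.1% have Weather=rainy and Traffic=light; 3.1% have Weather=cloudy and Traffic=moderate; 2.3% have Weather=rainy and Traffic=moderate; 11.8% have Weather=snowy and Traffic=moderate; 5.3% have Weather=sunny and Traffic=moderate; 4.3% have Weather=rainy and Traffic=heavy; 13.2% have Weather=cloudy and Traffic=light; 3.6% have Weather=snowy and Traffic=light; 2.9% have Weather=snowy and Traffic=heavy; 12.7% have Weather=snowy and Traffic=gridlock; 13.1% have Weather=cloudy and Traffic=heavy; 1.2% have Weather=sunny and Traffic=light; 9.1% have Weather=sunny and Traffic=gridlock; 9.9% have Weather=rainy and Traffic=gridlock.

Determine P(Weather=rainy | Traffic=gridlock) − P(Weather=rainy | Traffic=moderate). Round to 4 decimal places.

P(Traffic=gridlock) = 0.091 + 0.028 + 0.099 + 0.127 = 0.345; P(Weather=rainy | Traffic=gridlock) = 0.099/0.345 = 0.28696.
P(Traffic=moderate) = 0.053 + 0.031 + 0.023 + 0.118 = 0.225; P(Weather=rainy | Traffic=moderate) = 0.023/0.225 = 0.10222.
Difference = 0.1847.

0.1847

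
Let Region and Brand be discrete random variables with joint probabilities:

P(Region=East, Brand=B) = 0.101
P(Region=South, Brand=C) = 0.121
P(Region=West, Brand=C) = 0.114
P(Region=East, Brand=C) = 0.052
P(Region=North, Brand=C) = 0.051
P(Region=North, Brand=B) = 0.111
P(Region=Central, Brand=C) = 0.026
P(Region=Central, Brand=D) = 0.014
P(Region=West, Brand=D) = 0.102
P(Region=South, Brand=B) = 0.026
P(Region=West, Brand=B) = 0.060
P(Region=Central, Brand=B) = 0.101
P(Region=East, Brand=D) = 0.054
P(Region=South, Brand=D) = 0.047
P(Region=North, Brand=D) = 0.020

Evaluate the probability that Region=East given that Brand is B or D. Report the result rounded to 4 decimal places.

0.2437

P(Brand=B) = 0.111 + 0.026 + 0.101 + 0.060 + 0.101 = 0.399.
P(Brand=D) = 0.020 + 0.047 + 0.054 + 0.102 + 0.014 = 0.237.
P(Brand ∈ {B, D}) = 0.399 + 0.237 = 0.636; P(Region=East, Brand ∈ {B, D}) = 0.101 + 0.054 = 0.155.
P(Region=East | Brand ∈ {B, D}) = 0.155/0.636 = 0.2437.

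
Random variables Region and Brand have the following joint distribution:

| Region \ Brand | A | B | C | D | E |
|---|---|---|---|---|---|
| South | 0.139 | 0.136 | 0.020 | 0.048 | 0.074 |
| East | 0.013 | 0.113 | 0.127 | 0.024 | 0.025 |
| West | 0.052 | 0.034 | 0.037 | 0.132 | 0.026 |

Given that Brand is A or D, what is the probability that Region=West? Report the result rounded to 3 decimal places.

P(Brand=A) = 0.139 + 0.013 + 0.052 = 0.204.
P(Brand=D) = 0.048 + 0.024 + 0.132 = 0.204.
P(Brand ∈ {A, D}) = 0.204 + 0.204 = 0.408; P(Region=West, Brand ∈ {A, D}) = 0.052 + 0.132 = 0.184.
P(Region=West | Brand ∈ {A, D}) = 0.184/0.408 = 0.451.

0.451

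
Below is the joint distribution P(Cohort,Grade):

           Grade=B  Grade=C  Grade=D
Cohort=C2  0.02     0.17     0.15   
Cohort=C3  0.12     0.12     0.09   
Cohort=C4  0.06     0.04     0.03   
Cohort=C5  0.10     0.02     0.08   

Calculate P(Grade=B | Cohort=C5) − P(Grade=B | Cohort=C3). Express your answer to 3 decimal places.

0.136

P(Cohort=C5) = 0.10 + 0.02 + 0.08 = 0.20; P(Grade=B | Cohort=C5) = 0.10/0.20 = 0.5000.
P(Cohort=C3) = 0.12 + 0.12 + 0.09 = 0.33; P(Grade=B | Cohort=C3) = 0.12/0.33 = 0.3636.
Difference = 0.136.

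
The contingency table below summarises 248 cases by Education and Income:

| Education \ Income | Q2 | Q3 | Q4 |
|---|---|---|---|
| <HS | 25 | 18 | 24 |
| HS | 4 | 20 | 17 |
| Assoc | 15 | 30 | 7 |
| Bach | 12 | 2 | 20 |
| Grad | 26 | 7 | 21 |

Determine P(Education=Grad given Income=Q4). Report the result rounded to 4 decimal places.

0.2360

Total with Income=Q4: 24 + 17 + 7 + 20 + 21 = 89.
P(Education=Grad | Income=Q4) = 21/89 = 0.2360.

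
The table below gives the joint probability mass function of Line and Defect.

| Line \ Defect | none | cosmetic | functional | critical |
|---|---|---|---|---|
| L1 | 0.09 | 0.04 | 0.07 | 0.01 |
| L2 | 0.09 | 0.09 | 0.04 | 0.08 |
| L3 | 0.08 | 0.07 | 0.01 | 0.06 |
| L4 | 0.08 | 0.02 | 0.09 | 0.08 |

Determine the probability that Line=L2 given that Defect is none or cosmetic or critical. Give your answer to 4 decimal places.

P(Defect=none) = 0.09 + 0.09 + 0.08 + 0.08 = 0.34.
P(Defect=cosmetic) = 0.04 + 0.09 + 0.07 + 0.02 = 0.22.
P(Defect=critical) = 0.01 + 0.08 + 0.06 + 0.08 = 0.23.
P(Defect ∈ {none, cosmetic, critical}) = 0.34 + 0.22 + 0.23 = 0.79; P(Line=L2, Defect ∈ {none, cosmetic, critical}) = 0.09 + 0.09 + 0.08 = 0.26.
P(Line=L2 | Defect ∈ {none, cosmetic, critical}) = 0.26/0.79 = 0.3291.

0.3291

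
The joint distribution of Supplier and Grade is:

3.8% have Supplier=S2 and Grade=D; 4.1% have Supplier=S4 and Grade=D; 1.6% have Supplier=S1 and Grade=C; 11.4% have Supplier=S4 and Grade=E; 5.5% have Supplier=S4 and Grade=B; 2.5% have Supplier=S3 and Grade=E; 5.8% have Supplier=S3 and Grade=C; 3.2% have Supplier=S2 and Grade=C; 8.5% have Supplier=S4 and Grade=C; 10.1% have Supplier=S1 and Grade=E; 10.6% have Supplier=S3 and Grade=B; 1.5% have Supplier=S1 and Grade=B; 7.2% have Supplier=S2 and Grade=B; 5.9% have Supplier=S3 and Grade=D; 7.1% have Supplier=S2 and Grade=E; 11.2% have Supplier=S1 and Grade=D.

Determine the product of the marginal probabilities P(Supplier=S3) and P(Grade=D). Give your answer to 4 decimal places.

0.0620

P(Supplier=S3) = 0.106 + 0.058 + 0.059 + 0.025 = 0.248.
P(Grade=D) = 0.112 + 0.038 + 0.059 + 0.041 = 0.250.
Product: 0.248 × 0.250 = 0.0620.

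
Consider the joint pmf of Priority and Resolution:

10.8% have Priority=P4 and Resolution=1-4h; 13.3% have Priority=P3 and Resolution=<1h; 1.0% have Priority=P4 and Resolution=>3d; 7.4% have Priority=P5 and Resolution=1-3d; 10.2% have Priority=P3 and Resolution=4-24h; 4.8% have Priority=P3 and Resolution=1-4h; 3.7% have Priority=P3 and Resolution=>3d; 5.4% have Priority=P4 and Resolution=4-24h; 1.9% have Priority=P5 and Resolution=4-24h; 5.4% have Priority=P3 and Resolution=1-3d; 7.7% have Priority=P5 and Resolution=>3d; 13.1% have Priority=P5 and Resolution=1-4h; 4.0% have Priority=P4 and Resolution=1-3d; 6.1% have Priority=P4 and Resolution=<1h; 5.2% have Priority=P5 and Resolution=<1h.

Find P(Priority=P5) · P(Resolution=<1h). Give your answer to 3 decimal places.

0.087

P(Priority=P5) = 0.052 + 0.131 + 0.019 + 0.074 + 0.077 = 0.353.
P(Resolution=<1h) = 0.133 + 0.061 + 0.052 = 0.246.
Product: 0.353 × 0.246 = 0.087.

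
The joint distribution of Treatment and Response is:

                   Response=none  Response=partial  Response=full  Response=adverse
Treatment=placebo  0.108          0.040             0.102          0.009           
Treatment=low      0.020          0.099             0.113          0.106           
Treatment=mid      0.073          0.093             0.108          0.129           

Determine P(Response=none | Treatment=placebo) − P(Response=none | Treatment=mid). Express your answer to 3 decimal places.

P(Treatment=placebo) = 0.108 + 0.040 + 0.102 + 0.009 = 0.259; P(Response=none | Treatment=placebo) = 0.108/0.259 = 0.4170.
P(Treatment=mid) = 0.073 + 0.093 + 0.108 + 0.129 = 0.403; P(Response=none | Treatment=mid) = 0.073/0.403 = 0.1811.
Difference = 0.236.

0.236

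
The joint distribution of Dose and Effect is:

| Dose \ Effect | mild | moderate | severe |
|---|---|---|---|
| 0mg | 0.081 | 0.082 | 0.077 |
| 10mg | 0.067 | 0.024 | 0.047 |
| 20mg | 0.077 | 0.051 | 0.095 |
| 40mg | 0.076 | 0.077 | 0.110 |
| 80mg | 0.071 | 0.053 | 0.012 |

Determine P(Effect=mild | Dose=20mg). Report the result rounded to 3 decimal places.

P(Dose=20mg) = 0.077 + 0.051 + 0.095 = 0.223.
P(Effect=mild | Dose=20mg) = 0.077/0.223 = 0.345.

0.345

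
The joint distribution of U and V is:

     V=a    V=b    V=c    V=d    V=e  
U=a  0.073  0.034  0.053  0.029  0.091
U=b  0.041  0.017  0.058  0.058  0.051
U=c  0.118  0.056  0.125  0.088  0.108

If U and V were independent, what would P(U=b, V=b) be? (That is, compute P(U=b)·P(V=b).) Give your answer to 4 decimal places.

P(U=b) = 0.041 + 0.017 + 0.058 + 0.058 + 0.051 = 0.225.
P(V=b) = 0.034 + 0.017 + 0.056 = 0.107.
Product: 0.225 × 0.107 = 0.0241.

0.0241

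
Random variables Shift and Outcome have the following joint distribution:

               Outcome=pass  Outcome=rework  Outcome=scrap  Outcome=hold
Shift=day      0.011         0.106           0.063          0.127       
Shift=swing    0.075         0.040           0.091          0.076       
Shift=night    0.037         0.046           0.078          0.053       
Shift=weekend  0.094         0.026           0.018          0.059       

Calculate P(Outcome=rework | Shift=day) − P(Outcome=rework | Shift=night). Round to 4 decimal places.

0.1303

P(Shift=day) = 0.011 + 0.106 + 0.063 + 0.127 = 0.307; P(Outcome=rework | Shift=day) = 0.106/0.307 = 0.34528.
P(Shift=night) = 0.037 + 0.046 + 0.078 + 0.053 = 0.214; P(Outcome=rework | Shift=night) = 0.046/0.214 = 0.21495.
Difference = 0.1303.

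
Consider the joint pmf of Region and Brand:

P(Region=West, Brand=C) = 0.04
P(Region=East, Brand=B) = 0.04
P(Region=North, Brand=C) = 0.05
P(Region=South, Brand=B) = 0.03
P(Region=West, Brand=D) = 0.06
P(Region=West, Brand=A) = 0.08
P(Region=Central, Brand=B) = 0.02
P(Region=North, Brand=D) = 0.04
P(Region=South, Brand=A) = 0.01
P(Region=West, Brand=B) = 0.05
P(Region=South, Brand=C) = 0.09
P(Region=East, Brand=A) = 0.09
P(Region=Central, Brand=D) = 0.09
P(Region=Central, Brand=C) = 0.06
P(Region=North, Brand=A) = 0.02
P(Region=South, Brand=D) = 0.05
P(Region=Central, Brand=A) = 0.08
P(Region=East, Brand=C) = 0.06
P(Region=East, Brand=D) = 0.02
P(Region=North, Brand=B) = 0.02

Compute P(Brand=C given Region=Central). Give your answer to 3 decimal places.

P(Region=Central) = 0.08 + 0.02 + 0.06 + 0.09 = 0.25.
P(Brand=C | Region=Central) = 0.06/0.25 = 0.240.

0.240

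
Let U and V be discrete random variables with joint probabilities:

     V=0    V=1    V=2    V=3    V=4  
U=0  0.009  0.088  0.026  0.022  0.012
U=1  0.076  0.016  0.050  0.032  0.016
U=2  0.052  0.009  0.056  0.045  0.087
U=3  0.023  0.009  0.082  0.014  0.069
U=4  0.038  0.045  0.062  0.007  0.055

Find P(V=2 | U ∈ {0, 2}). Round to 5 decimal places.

0.20197

P(U=0) = 0.009 + 0.088 + 0.026 + 0.022 + 0.012 = 0.157.
P(U=2) = 0.052 + 0.009 + 0.056 + 0.045 + 0.087 = 0.249.
P(U ∈ {0, 2}) = 0.157 + 0.249 = 0.406; P(V=2, U ∈ {0, 2}) = 0.026 + 0.056 = 0.082.
P(V=2 | U ∈ {0, 2}) = 0.082/0.406 = 0.20197.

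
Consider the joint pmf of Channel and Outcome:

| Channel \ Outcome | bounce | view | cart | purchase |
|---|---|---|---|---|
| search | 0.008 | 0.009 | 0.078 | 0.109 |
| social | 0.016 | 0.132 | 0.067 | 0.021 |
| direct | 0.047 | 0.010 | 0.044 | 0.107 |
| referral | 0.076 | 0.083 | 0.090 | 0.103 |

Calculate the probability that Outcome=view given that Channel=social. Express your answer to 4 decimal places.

0.5593

P(Channel=social) = 0.016 + 0.132 + 0.067 + 0.021 = 0.236.
P(Outcome=view | Channel=social) = 0.132/0.236 = 0.5593.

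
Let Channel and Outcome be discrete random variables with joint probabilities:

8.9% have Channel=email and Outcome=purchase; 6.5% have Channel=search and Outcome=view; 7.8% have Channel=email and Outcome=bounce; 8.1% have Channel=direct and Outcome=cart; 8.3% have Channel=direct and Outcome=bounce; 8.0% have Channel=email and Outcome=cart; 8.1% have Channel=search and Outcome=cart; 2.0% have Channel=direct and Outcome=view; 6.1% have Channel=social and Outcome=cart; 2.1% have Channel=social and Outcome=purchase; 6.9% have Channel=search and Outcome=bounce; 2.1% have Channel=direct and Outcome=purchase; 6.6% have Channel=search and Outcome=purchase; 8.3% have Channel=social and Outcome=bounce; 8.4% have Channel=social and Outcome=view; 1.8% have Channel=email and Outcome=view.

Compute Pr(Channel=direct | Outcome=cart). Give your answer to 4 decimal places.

0.2673

P(Outcome=cart) = 0.080 + 0.081 + 0.061 + 0.081 = 0.303.
P(Channel=direct | Outcome=cart) = 0.081/0.303 = 0.2673.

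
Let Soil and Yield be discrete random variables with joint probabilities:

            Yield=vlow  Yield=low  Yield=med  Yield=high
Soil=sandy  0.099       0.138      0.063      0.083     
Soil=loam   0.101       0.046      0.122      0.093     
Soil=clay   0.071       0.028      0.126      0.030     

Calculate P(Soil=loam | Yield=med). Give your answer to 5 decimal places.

0.39228

P(Yield=med) = 0.063 + 0.122 + 0.126 = 0.311.
P(Soil=loam | Yield=med) = 0.122/0.311 = 0.39228.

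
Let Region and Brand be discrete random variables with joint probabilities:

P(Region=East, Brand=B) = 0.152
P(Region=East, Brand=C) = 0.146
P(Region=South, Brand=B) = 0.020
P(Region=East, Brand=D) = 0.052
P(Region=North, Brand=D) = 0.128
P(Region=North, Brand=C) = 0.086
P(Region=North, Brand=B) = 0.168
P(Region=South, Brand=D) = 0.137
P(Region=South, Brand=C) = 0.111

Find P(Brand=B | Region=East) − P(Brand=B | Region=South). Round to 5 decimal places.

P(Region=East) = 0.152 + 0.146 + 0.052 = 0.350; P(Brand=B | Region=East) = 0.152/0.350 = 0.434286.
P(Region=South) = 0.020 + 0.111 + 0.137 = 0.268; P(Brand=B | Region=South) = 0.020/0.268 = 0.074627.
Difference = 0.35966.

0.35966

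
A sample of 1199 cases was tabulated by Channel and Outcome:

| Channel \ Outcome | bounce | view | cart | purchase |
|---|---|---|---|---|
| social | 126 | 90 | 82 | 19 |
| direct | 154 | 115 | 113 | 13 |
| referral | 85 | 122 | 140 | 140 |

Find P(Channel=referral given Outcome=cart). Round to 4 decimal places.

0.4179

Total with Outcome=cart: 82 + 113 + 140 = 335.
P(Channel=referral | Outcome=cart) = 140/335 = 0.4179.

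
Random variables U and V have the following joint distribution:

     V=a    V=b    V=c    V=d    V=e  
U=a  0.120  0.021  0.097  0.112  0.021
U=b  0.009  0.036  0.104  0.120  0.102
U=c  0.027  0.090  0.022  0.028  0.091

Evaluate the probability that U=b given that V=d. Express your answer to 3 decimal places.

0.462

P(V=d) = 0.112 + 0.120 + 0.028 = 0.260.
P(U=b | V=d) = 0.120/0.260 = 0.462.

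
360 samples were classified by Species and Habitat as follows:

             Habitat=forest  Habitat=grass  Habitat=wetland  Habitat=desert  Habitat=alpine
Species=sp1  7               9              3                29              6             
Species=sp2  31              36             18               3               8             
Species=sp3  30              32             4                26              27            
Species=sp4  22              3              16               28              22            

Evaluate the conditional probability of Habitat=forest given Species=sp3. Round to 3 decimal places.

Total with Species=sp3: 30 + 32 + 4 + 26 + 27 = 119.
P(Habitat=forest | Species=sp3) = 30/119 = 0.252.

0.252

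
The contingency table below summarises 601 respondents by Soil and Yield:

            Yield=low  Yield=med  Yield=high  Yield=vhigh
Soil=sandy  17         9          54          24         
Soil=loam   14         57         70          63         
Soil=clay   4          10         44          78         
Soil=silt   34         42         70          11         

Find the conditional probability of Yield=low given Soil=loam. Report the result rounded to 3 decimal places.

0.069

Total with Soil=loam: 14 + 57 + 70 + 63 = 204.
P(Yield=low | Soil=loam) = 14/204 = 0.069.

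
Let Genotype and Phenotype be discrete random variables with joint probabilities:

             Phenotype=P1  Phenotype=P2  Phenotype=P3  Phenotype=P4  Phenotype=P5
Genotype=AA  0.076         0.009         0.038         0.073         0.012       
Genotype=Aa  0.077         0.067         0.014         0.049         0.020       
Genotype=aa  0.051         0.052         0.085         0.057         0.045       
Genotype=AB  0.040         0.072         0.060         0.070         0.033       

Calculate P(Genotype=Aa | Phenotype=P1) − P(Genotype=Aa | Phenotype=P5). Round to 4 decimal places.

P(Phenotype=P1) = 0.076 + 0.077 + 0.051 + 0.040 = 0.244; P(Genotype=Aa | Phenotype=P1) = 0.077/0.244 = 0.31557.
P(Phenotype=P5) = 0.012 + 0.020 + 0.045 + 0.033 = 0.110; P(Genotype=Aa | Phenotype=P5) = 0.020/0.110 = 0.18182.
Difference = 0.1338.

0.1338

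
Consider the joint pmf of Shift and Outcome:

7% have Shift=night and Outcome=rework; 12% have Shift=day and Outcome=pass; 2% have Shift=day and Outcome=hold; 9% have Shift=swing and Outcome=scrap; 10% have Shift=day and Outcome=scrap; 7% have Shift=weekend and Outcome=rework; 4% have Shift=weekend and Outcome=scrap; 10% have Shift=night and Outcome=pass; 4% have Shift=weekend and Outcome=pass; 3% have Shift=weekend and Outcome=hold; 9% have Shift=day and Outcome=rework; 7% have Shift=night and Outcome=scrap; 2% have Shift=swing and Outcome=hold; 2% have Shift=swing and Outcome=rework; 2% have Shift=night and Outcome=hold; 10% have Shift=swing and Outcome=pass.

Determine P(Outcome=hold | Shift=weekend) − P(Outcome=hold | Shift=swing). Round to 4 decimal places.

P(Shift=weekend) = 0.04 + 0.07 + 0.04 + 0.03 = 0.18; P(Outcome=hold | Shift=weekend) = 0.03/0.18 = 0.16667.
P(Shift=swing) = 0.10 + 0.02 + 0.09 + 0.02 = 0.23; P(Outcome=hold | Shift=swing) = 0.02/0.23 = 0.08696.
Difference = 0.0797.

0.0797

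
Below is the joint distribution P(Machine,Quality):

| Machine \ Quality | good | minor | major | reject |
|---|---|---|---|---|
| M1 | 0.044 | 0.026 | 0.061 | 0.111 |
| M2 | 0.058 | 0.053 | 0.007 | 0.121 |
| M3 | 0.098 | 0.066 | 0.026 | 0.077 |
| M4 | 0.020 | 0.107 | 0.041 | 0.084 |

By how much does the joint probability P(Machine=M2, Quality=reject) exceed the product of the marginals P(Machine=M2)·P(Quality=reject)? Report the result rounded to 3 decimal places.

P(Machine=M2) = 0.058 + 0.053 + 0.007 + 0.121 = 0.239.
P(Quality=reject) = 0.111 + 0.121 + 0.077 + 0.084 = 0.393.
P(Machine=M2, Quality=reject) − P(Machine=M2)P(Quality=reject) = 0.121 − 0.239×0.393 = 0.027.

0.027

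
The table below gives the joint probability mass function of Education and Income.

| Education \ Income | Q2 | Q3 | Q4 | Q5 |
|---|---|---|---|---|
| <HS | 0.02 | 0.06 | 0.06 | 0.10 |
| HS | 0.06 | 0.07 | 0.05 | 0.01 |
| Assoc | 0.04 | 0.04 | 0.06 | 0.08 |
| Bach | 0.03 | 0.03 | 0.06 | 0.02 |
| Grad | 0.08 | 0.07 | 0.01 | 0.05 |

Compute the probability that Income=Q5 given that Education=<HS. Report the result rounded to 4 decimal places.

P(Education=<HS) = 0.02 + 0.06 + 0.06 + 0.10 = 0.24.
P(Income=Q5 | Education=<HS) = 0.10/0.24 = 0.4167.

0.4167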